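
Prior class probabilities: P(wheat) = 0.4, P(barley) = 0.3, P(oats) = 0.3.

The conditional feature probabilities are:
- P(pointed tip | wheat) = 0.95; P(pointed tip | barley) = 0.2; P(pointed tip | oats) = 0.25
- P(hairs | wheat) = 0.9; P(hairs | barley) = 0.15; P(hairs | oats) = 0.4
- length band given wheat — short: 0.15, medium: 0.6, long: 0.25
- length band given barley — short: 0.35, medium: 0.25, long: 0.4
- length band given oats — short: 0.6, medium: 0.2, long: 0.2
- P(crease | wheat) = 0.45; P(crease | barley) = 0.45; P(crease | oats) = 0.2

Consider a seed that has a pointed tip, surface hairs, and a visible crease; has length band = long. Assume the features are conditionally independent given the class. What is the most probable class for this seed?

wheat

wheat: 0.4 × 0.95 × 0.9 × 0.25 × 0.45 = 0.038475
barley: 0.3 × 0.2 × 0.15 × 0.4 × 0.45 = 0.00162
oats: 0.3 × 0.25 × 0.4 × 0.2 × 0.2 = 0.0012
Highest score → wheat.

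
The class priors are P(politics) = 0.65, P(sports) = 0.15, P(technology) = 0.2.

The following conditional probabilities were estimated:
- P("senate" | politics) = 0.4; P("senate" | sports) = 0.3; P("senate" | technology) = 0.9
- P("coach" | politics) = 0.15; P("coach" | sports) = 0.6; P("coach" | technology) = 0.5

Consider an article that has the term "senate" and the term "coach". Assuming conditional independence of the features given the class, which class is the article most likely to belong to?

politics: 0.65 × 0.4 × 0.15 = 0.039
sports: 0.15 × 0.3 × 0.6 = 0.027
technology: 0.2 × 0.9 × 0.5 = 0.09
Highest score → technology.

technology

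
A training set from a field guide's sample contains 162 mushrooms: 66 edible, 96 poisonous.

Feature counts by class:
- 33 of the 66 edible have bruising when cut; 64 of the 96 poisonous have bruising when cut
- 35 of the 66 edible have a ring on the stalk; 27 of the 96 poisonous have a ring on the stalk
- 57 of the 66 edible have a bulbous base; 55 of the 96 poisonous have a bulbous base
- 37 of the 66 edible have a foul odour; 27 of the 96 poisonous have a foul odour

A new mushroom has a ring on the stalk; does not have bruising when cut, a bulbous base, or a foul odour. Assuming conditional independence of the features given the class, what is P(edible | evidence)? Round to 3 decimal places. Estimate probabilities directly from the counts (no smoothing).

edible: (66/162) × (33/66) × (35/66) × (9/66) × (29/66) ≈ 0.00647255
poisonous: (96/162) × (32/96) × (27/96) × (41/96) × (69/96) ≈ 0.0170537
P(edible | x) = 0.00647255 / 0.02352625 ≈ 0.275

0.275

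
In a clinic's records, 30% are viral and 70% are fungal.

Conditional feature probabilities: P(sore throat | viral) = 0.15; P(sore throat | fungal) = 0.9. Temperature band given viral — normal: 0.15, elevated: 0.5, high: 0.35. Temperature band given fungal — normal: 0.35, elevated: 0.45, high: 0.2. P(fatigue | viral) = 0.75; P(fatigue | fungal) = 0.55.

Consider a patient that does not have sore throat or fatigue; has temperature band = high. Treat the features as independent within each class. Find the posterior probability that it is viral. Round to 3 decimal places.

0.780

viral: 0.3 × (1−0.15) × 0.35 × (1−0.75) = 0.0223125
fungal: 0.7 × (1−0.9) × 0.2 × (1−0.55) = 0.0063
P(viral | x) = 0.0223125 / 0.0286125 ≈ 0.780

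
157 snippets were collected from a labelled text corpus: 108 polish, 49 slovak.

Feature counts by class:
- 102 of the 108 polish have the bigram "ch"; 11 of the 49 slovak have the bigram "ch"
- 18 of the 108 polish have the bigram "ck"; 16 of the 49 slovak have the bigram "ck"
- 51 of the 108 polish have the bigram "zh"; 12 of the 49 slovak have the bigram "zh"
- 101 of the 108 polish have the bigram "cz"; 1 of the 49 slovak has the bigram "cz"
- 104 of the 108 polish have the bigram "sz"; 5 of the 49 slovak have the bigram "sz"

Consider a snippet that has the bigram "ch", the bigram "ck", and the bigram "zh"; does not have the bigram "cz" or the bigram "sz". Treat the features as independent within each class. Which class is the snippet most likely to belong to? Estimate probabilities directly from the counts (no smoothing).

slovak

polish: (108/157) × (102/108) × (18/108) × (51/108) × (7/108) × (4/108) ≈ 0.000122746
slovak: (49/157) × (11/49) × (16/49) × (12/49) × (48/49) × (44/49) ≈ 0.00492838
Highest score → slovak.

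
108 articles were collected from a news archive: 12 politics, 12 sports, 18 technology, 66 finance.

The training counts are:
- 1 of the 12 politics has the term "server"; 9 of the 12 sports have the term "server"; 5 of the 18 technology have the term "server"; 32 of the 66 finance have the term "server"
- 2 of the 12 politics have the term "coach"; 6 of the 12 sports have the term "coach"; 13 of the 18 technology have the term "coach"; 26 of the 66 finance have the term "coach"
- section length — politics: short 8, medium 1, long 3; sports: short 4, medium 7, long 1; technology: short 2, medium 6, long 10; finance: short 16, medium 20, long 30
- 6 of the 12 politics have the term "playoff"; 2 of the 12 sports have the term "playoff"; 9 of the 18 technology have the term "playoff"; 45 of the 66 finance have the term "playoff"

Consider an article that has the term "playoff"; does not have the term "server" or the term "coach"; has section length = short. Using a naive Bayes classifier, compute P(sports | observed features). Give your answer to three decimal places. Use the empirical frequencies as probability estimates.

politics: (12/108) × (11/12) × (10/12) × (8/12) × (6/12) ≈ 0.0282922
sports: (12/108) × (3/12) × (6/12) × (4/12) × (2/12) ≈ 0.000771605
technology: (18/108) × (13/18) × (5/18) × (2/18) × (9/18) ≈ 0.00185757
finance: (66/108) × (34/66) × (40/66) × (16/66) × (45/66) ≈ 0.0315367
P(sports | x) = 0.000771605 / 0.062458075 ≈ 0.012

0.012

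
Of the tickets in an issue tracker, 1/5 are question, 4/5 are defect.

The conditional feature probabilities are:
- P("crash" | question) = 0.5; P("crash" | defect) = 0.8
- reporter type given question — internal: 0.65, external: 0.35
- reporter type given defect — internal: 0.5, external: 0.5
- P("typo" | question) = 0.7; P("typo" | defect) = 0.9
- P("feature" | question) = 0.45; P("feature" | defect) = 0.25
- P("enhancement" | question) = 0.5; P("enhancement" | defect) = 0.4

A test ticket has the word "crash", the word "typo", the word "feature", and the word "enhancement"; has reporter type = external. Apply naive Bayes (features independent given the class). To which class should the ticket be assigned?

defect

question: 0.2 × 0.5 × 0.35 × 0.7 × 0.45 × 0.5 = 0.0055125
defect: 0.8 × 0.8 × 0.5 × 0.9 × 0.25 × 0.4 = 0.0288
Highest score → defect.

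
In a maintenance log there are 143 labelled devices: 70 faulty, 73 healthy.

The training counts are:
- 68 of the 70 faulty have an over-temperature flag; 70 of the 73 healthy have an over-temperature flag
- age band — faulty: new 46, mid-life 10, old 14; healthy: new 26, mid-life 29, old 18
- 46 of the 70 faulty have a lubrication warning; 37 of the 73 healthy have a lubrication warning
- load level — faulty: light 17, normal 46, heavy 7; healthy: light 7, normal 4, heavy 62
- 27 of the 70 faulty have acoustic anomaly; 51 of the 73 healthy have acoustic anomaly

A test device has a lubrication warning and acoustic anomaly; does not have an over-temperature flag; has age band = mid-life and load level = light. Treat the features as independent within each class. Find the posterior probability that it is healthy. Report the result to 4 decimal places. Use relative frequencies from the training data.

0.6970

faulty: (70/143) × (2/70) × (10/70) × (46/70) × (17/70) × (27/70) ≈ 0.000122991
healthy: (73/143) × (3/73) × (29/73) × (37/73) × (7/73) × (51/73) ≈ 0.000282984
P(healthy | x) = 0.000282984 / 0.000405975 ≈ 0.6970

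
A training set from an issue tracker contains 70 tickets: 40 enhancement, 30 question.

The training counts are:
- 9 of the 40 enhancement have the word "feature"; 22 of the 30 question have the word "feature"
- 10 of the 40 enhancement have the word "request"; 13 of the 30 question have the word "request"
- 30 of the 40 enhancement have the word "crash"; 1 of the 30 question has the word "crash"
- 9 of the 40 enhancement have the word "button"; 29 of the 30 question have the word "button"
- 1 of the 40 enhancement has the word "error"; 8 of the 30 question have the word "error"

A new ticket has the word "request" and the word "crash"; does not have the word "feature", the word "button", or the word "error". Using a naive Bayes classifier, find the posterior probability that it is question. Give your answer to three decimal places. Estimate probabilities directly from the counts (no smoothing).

0.001

enhancement: (40/70) × (31/40) × (10/40) × (30/40) × (31/40) × (39/40) ≈ 0.0627439
question: (30/70) × (8/30) × (13/30) × (1/30) × (1/30) × (22/30) ≈ 0.0000403527
P(question | x) = 0.0000403527 / 0.0627842527 ≈ 0.001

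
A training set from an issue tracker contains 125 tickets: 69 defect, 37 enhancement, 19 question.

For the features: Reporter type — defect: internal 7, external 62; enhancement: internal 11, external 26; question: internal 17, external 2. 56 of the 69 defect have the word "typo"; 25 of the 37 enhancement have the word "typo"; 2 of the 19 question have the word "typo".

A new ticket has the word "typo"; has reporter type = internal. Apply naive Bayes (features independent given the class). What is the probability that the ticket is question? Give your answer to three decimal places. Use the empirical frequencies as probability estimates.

0.120

defect: (69/125) × (7/69) × (56/69) ≈ 0.0454493
enhancement: (37/125) × (11/37) × (25/37) ≈ 0.0594595
question: (19/125) × (17/19) × (2/19) ≈ 0.0143158
P(question | x) = 0.0143158 / 0.1192246 ≈ 0.120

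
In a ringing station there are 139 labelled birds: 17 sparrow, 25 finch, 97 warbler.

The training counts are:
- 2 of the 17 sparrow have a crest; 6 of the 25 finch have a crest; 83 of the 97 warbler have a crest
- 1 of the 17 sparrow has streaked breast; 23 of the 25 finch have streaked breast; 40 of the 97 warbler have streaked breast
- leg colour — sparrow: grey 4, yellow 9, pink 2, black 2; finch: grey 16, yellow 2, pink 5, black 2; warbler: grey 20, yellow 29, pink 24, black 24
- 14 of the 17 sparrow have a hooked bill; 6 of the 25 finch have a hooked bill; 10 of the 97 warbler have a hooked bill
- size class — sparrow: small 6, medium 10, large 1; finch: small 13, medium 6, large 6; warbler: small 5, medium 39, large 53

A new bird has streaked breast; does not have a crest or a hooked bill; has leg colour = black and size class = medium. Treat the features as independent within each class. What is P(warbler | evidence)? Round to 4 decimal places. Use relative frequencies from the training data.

sparrow: (17/139) × (15/17) × (1/17) × (2/17) × (3/17) × (10/17) ≈ 0.0000775233
finch: (25/139) × (19/25) × (23/25) × (2/25) × (19/25) × (6/25) ≈ 0.00183502
warbler: (97/139) × (14/97) × (40/97) × (24/97) × (87/97) × (39/97) ≈ 0.0037058
P(warbler | x) = 0.0037058 / 0.0056183433 ≈ 0.6596

0.6596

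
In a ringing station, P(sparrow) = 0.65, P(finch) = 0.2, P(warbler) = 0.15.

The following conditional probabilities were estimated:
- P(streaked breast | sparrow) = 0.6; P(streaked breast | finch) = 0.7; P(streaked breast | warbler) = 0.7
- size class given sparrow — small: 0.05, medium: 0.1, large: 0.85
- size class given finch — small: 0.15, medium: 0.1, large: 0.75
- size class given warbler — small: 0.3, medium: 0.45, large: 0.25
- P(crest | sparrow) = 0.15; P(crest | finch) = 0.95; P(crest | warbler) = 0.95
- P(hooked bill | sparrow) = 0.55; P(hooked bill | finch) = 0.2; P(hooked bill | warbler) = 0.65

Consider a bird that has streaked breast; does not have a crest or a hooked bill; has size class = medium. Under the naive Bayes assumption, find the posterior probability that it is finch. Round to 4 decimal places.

0.0343

sparrow: 0.65 × 0.6 × 0.1 × (1−0.15) × (1−0.55) = 0.0149175
finch: 0.2 × 0.7 × 0.1 × (1−0.95) × (1−0.2) = 0.00056
warbler: 0.15 × 0.7 × 0.45 × (1−0.95) × (1−0.65) = 0.000826875
P(finch | x) = 0.00056 / 0.016304375 ≈ 0.0343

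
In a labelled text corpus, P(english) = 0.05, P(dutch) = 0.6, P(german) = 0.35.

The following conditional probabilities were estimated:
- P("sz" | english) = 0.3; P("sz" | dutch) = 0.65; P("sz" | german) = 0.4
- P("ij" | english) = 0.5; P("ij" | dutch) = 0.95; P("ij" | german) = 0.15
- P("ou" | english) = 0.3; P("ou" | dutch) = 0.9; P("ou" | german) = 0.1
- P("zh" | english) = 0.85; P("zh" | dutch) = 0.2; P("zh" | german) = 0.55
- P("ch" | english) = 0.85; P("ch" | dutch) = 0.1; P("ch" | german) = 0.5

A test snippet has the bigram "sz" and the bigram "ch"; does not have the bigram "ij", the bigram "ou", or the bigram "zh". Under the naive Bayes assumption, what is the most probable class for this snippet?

german

english: 0.05 × 0.3 × (1−0.5) × (1−0.3) × (1−0.85) × 0.85 = 0.000669375
dutch: 0.6 × 0.65 × (1−0.95) × (1−0.9) × (1−0.2) × 0.1 = 0.000156
german: 0.35 × 0.4 × (1−0.15) × (1−0.1) × (1−0.55) × 0.5 = 0.0240975
Highest score → german.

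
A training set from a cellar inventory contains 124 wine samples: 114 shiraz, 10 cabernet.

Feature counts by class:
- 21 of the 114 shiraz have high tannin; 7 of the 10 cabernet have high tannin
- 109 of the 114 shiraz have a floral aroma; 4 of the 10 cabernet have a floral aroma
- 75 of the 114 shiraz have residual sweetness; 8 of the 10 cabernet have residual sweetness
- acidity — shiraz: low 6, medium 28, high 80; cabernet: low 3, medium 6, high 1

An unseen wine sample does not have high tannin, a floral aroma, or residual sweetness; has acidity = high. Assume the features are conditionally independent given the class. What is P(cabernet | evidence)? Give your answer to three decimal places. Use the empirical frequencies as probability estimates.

shiraz: (114/124) × (93/114) × (5/114) × (39/114) × (80/114) ≈ 0.00789717
cabernet: (10/124) × (3/10) × (6/10) × (2/10) × (1/10) ≈ 0.000290323
P(cabernet | x) = 0.000290323 / 0.008187493 ≈ 0.035

0.035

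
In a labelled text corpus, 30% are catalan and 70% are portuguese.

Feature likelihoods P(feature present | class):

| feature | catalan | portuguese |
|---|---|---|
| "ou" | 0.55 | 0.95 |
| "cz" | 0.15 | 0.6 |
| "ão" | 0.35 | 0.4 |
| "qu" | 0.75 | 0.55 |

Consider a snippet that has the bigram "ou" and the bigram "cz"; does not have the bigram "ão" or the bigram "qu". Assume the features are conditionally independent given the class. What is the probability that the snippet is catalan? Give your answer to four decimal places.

0.0360

catalan: 0.3 × 0.55 × 0.15 × (1−0.35) × (1−0.75) = 0.004021875
portuguese: 0.7 × 0.95 × 0.6 × (1−0.4) × (1−0.55) = 0.10773
P(catalan | x) = 0.004021875 / 0.111751875 ≈ 0.0360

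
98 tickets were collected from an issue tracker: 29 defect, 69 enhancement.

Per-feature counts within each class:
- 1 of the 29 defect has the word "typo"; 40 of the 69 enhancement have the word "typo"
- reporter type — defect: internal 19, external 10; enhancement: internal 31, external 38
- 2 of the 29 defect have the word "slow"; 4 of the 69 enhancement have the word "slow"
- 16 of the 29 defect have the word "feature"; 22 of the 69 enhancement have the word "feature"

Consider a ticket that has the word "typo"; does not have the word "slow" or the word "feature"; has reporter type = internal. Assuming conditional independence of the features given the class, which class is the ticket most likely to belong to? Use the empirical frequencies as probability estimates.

defect: (29/98) × (1/29) × (19/29) × (27/29) × (13/29) ≈ 0.00279023
enhancement: (69/98) × (40/69) × (31/69) × (65/69) × (47/69) ≈ 0.117668
Highest score → enhancement.

enhancement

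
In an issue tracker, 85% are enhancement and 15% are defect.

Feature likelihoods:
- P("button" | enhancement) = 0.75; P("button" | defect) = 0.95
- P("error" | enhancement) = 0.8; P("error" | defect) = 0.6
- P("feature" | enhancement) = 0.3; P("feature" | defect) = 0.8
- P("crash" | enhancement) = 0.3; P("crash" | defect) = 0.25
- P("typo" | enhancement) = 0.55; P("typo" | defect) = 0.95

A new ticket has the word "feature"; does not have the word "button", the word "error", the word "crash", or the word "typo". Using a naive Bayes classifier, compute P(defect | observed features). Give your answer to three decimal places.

enhancement: 0.85 × (1−0.75) × (1−0.8) × 0.3 × (1−0.3) × (1−0.55) = 0.00401625
defect: 0.15 × (1−0.95) × (1−0.6) × 0.8 × (1−0.25) × (1−0.95) = 0.00009
P(defect | x) = 0.00009 / 0.00410625 ≈ 0.022

0.022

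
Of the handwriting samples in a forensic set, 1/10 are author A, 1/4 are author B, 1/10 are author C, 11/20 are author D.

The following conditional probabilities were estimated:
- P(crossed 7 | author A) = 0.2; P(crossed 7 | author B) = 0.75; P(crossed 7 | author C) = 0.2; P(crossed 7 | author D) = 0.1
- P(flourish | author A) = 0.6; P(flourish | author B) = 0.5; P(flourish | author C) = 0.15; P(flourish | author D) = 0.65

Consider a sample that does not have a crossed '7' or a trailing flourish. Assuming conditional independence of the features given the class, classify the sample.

author D

author A: 0.1 × (1−0.2) × (1−0.6) = 0.032
author B: 0.25 × (1−0.75) × (1−0.5) = 0.03125
author C: 0.1 × (1−0.2) × (1−0.15) = 0.068
author D: 0.55 × (1−0.1) × (1−0.65) = 0.17325
Highest score → author D.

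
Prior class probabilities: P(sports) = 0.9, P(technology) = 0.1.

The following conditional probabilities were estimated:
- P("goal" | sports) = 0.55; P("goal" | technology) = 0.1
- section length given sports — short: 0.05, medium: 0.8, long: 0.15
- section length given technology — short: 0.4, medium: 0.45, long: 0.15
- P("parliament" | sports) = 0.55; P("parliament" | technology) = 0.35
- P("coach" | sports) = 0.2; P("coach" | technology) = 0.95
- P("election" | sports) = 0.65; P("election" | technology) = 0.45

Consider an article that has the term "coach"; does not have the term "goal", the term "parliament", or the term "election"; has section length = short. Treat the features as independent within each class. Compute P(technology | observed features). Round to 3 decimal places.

sports: 0.9 × (1−0.55) × 0.05 × (1−0.55) × 0.2 × (1−0.65) = 0.000637875
technology: 0.1 × (1−0.1) × 0.4 × (1−0.35) × 0.95 × (1−0.45) = 0.0122265
P(technology | x) = 0.0122265 / 0.012864375 ≈ 0.950

0.950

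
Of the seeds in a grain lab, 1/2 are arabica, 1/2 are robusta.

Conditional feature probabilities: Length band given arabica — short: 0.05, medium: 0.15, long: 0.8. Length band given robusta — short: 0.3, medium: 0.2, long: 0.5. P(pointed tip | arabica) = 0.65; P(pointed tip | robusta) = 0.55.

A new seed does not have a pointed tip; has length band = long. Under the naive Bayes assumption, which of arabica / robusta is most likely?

arabica: 0.5 × 0.8 × (1−0.65) = 0.14
robusta: 0.5 × 0.5 × (1−0.55) = 0.1125
Highest score → arabica.

arabica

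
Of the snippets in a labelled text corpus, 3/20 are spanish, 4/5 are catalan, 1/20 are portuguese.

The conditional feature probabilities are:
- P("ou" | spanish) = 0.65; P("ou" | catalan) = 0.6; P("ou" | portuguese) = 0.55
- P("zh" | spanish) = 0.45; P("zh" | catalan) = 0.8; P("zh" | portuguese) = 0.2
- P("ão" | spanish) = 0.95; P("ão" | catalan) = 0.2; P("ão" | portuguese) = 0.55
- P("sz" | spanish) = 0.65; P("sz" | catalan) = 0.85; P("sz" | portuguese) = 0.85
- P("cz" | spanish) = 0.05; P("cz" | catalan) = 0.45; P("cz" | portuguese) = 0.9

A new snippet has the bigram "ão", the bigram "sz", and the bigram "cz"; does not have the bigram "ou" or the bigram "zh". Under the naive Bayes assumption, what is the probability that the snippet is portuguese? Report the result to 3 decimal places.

0.567

spanish: 0.15 × (1−0.65) × (1−0.45) × 0.95 × 0.65 × 0.05 = 0.000891515625
catalan: 0.8 × (1−0.6) × (1−0.8) × 0.2 × 0.85 × 0.45 = 0.004896
portuguese: 0.05 × (1−0.55) × (1−0.2) × 0.55 × 0.85 × 0.9 = 0.0075735
P(portuguese | x) = 0.0075735 / 0.013361015625 ≈ 0.567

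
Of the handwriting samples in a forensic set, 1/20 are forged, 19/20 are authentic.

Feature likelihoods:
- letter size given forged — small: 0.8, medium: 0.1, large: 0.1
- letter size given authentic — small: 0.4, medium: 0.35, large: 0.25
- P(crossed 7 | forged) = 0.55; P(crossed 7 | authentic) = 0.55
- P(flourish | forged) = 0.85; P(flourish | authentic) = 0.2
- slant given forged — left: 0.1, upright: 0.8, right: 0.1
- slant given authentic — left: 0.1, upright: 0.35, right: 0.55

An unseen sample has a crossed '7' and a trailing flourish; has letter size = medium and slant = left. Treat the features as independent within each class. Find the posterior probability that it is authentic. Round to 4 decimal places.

forged: 0.05 × 0.1 × 0.55 × 0.85 × 0.1 = 0.00023375
authentic: 0.95 × 0.35 × 0.55 × 0.2 × 0.1 = 0.0036575
P(authentic | x) = 0.0036575 / 0.00389125 ≈ 0.9399

0.9399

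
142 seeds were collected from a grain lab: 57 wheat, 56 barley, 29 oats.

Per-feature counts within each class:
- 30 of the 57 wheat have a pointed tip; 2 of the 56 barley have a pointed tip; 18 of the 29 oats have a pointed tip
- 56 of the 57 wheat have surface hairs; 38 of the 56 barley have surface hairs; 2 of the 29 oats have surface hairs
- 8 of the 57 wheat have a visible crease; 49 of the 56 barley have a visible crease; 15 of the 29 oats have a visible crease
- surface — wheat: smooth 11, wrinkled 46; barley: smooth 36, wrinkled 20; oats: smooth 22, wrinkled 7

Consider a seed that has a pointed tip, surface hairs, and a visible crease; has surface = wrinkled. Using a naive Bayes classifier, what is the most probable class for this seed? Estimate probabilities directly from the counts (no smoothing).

wheat: (57/142) × (30/57) × (56/57) × (8/57) × (46/57) ≈ 0.0235095
barley: (56/142) × (2/56) × (38/56) × (49/56) × (20/56) ≈ 0.00298667
oats: (29/142) × (18/29) × (2/29) × (15/29) × (7/29) ≈ 0.00109146
Highest score → wheat.

wheat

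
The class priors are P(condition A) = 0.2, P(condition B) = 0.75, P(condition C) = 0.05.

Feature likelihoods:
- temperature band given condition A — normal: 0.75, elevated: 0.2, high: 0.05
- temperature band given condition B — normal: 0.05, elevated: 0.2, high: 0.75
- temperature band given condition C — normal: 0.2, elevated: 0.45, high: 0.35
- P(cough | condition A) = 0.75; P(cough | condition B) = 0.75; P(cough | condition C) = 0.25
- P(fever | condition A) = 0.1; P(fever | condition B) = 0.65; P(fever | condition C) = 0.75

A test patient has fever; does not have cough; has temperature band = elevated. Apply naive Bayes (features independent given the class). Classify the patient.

condition B

condition A: 0.2 × 0.2 × (1−0.75) × 0.1 = 0.001
condition B: 0.75 × 0.2 × (1−0.75) × 0.65 = 0.024375
condition C: 0.05 × 0.45 × (1−0.25) × 0.75 = 0.01265625
Highest score → condition B.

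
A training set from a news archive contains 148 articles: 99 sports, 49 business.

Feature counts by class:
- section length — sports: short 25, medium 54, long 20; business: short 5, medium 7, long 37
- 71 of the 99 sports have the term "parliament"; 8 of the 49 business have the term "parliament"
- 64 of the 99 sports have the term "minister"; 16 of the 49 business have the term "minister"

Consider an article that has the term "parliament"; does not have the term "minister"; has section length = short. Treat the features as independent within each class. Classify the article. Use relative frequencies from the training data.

sports: (99/148) × (25/99) × (71/99) × (35/99) ≈ 0.0428286
business: (49/148) × (5/49) × (8/49) × (33/49) ≈ 0.00371467
Highest score → sports.

sports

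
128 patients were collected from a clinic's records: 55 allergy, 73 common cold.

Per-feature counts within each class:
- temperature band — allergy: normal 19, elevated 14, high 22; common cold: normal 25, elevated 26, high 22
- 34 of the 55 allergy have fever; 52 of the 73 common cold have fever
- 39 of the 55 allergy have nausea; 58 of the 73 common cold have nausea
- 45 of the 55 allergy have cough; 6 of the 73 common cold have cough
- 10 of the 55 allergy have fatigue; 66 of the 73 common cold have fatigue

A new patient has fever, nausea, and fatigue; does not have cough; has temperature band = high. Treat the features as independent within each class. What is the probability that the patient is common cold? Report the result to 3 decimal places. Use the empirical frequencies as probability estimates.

allergy: (55/128) × (22/55) × (34/55) × (39/55) × (10/55) × (10/55) ≈ 0.00249061
common cold: (73/128) × (22/73) × (52/73) × (58/73) × (67/73) × (66/73) ≈ 0.0807182
P(common cold | x) = 0.0807182 / 0.08320881 ≈ 0.970

0.970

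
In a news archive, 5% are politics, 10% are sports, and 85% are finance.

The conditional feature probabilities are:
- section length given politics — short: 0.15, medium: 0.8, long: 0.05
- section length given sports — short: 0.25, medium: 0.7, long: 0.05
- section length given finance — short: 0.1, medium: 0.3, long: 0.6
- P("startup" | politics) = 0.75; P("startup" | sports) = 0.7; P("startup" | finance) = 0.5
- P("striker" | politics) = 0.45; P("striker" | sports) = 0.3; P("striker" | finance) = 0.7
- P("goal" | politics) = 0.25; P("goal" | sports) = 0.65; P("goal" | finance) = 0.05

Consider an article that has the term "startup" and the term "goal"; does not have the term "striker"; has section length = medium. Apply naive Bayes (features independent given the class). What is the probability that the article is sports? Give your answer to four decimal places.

0.7869

politics: 0.05 × 0.8 × 0.75 × (1−0.45) × 0.25 = 0.004125
sports: 0.1 × 0.7 × 0.7 × (1−0.3) × 0.65 = 0.022295
finance: 0.85 × 0.3 × 0.5 × (1−0.7) × 0.05 = 0.0019125
P(sports | x) = 0.022295 / 0.0283325 ≈ 0.7869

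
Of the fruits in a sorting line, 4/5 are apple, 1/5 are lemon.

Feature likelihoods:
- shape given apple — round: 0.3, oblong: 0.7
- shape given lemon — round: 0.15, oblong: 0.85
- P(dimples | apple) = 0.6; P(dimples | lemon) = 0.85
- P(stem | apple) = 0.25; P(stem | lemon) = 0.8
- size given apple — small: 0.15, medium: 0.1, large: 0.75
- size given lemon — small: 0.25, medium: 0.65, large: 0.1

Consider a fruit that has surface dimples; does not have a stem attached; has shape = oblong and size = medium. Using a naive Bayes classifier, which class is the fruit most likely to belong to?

apple: 0.8 × 0.7 × 0.6 × (1−0.25) × 0.1 = 0.0252
lemon: 0.2 × 0.85 × 0.85 × (1−0.8) × 0.65 = 0.018785
Highest score → apple.

apple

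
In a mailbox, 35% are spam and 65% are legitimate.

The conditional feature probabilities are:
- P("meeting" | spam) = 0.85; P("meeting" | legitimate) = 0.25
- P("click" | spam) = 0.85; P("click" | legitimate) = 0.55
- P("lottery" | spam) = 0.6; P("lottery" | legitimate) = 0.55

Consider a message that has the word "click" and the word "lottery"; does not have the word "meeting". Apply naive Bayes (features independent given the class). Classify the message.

spam: 0.35 × (1−0.85) × 0.85 × 0.6 = 0.026775
legitimate: 0.65 × (1−0.25) × 0.55 × 0.55 = 0.14746875
Highest score → legitimate.

legitimate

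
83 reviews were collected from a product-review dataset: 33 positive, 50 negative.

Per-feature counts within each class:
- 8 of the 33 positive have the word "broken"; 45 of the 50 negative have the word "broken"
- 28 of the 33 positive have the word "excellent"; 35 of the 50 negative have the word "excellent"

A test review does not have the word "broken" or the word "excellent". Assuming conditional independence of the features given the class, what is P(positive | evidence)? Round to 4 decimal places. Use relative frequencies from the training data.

positive: (33/83) × (25/33) × (5/33) ≈ 0.0456371
negative: (50/83) × (5/50) × (15/50) ≈ 0.0180723
P(positive | x) = 0.0456371 / 0.0637094 ≈ 0.7163

0.7163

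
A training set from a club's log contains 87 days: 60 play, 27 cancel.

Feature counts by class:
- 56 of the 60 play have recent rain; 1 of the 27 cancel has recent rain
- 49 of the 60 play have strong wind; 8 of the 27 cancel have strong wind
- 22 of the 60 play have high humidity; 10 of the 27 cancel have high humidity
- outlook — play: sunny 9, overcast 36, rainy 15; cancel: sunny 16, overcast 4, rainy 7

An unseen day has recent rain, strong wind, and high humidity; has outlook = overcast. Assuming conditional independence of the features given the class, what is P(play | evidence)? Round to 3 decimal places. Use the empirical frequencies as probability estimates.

0.998

play: (60/87) × (56/60) × (49/60) × (22/60) × (36/60) ≈ 0.115648
cancel: (27/87) × (1/27) × (8/27) × (10/27) × (4/27) ≈ 0.00018687
P(play | x) = 0.115648 / 0.11583487 ≈ 0.998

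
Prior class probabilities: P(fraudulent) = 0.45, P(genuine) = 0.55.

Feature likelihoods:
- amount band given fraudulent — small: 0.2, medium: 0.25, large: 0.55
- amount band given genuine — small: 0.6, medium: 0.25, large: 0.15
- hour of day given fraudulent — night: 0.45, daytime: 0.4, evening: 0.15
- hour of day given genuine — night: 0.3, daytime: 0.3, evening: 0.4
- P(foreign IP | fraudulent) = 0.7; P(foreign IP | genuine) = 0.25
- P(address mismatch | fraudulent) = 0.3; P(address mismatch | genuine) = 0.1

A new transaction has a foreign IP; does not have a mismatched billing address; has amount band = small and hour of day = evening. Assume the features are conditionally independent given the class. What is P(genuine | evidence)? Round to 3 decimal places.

fraudulent: 0.45 × 0.2 × 0.15 × 0.7 × (1−0.3) = 0.006615
genuine: 0.55 × 0.6 × 0.4 × 0.25 × (1−0.1) = 0.0297
P(genuine | x) = 0.0297 / 0.036315 ≈ 0.818

0.818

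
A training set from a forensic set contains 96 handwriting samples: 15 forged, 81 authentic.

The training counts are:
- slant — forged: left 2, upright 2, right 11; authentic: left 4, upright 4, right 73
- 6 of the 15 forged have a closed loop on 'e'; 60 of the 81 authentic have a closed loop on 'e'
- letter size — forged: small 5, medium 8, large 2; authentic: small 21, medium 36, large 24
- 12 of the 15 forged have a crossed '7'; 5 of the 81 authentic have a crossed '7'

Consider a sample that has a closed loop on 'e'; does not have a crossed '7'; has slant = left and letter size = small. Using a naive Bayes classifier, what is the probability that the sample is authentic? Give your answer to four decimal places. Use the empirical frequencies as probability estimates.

0.9311

forged: (15/96) × (2/15) × (6/15) × (5/15) × (3/15) ≈ 0.000555556
authentic: (81/96) × (4/81) × (60/81) × (21/81) × (76/81) ≈ 0.00750789
P(authentic | x) = 0.00750789 / 0.008063446 ≈ 0.9311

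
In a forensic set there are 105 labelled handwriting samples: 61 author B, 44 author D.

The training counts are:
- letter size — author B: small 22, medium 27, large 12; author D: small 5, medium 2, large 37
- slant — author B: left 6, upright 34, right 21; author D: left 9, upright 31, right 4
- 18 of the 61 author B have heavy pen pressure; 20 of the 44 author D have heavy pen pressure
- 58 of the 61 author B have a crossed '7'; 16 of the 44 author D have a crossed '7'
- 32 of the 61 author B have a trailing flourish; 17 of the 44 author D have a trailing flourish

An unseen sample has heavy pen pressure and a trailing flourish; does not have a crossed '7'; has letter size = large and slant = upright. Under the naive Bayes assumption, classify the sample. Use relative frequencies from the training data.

author D

author B: (61/105) × (12/61) × (34/61) × (18/61) × (3/61) × (32/61) ≈ 0.000484948
author D: (44/105) × (37/44) × (31/44) × (20/44) × (28/44) × (17/44) ≈ 0.027746
Highest score → author D.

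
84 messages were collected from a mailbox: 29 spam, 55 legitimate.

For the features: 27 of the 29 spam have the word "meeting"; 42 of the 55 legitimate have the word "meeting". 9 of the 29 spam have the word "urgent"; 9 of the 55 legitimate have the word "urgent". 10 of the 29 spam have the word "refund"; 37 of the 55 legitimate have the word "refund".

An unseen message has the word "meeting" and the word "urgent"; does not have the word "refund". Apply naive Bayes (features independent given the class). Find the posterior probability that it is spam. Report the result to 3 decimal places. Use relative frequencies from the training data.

0.709

spam: (29/84) × (27/29) × (9/29) × (19/29) ≈ 0.0653559
legitimate: (55/84) × (42/55) × (9/55) × (18/55) ≈ 0.0267769
P(spam | x) = 0.0653559 / 0.0921328 ≈ 0.709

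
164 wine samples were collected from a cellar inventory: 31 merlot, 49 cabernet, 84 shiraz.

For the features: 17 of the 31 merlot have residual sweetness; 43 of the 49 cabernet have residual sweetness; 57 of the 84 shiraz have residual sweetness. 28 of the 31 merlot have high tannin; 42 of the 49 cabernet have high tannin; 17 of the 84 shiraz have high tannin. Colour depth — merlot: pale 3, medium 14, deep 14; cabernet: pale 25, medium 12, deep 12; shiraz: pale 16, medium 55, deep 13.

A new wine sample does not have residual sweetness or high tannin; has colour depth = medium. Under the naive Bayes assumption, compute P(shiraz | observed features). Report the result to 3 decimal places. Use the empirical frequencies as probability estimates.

merlot: (31/164) × (14/31) × (3/31) × (14/31) ≈ 0.00373087
cabernet: (49/164) × (6/49) × (7/49) × (12/49) ≈ 0.00127995
shiraz: (84/164) × (27/84) × (67/84) × (55/84) ≈ 0.0859803
P(shiraz | x) = 0.0859803 / 0.09099112 ≈ 0.945

0.945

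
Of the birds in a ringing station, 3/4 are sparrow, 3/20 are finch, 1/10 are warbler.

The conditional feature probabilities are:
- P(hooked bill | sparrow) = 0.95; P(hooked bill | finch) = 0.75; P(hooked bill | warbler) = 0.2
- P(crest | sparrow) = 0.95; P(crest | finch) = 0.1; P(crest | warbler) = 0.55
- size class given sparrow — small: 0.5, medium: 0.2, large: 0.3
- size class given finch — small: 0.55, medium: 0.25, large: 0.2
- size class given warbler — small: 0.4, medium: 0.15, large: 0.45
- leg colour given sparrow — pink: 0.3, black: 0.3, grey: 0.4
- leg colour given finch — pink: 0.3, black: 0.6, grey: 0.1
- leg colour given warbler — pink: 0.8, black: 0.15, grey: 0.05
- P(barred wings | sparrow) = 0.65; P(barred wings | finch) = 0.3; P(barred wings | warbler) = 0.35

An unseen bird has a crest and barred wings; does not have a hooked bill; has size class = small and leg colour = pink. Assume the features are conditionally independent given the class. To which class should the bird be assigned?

warbler

sparrow: 0.75 × (1−0.95) × 0.95 × 0.5 × 0.3 × 0.65 = 0.0034734375
finch: 0.15 × (1−0.75) × 0.1 × 0.55 × 0.3 × 0.3 = 0.000185625
warbler: 0.1 × (1−0.2) × 0.55 × 0.4 × 0.8 × 0.35 = 0.004928
Highest score → warbler.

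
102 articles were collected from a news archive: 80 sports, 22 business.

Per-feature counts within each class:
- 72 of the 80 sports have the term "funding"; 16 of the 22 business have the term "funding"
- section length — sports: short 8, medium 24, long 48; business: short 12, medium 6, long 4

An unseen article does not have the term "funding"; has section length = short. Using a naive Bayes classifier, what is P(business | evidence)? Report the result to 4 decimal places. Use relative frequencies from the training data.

sports: (80/102) × (8/80) × (8/80) ≈ 0.00784314
business: (22/102) × (6/22) × (12/22) ≈ 0.0320856
P(business | x) = 0.0320856 / 0.03992874 ≈ 0.8036

0.8036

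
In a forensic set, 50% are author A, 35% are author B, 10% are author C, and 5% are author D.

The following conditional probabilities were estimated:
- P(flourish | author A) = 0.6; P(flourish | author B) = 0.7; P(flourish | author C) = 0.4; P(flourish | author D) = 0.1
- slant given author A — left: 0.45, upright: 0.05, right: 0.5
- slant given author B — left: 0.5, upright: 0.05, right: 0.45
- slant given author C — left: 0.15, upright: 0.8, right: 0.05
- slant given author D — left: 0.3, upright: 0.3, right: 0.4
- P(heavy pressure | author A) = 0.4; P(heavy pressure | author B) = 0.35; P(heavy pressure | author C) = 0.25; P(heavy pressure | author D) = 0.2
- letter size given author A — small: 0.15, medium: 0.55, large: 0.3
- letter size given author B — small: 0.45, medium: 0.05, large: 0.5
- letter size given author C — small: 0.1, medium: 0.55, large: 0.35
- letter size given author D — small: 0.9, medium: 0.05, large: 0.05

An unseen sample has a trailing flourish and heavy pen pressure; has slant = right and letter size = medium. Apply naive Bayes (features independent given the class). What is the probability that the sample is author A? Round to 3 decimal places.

0.937

author A: 0.5 × 0.6 × 0.5 × 0.4 × 0.55 = 0.033
author B: 0.35 × 0.7 × 0.45 × 0.35 × 0.05 = 0.001929375
author C: 0.1 × 0.4 × 0.05 × 0.25 × 0.55 = 0.000275
author D: 0.05 × 0.1 × 0.4 × 0.2 × 0.05 = 0.00002
P(author A | x) = 0.033 / 0.035224375 ≈ 0.937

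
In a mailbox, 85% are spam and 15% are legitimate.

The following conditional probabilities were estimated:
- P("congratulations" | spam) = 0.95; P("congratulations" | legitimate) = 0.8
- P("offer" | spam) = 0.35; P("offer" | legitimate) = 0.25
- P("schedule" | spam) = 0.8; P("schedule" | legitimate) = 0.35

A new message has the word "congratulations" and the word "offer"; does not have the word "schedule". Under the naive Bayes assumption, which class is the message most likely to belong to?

spam

spam: 0.85 × 0.95 × 0.35 × (1−0.8) = 0.056525
legitimate: 0.15 × 0.8 × 0.25 × (1−0.35) = 0.0195
Highest score → spam.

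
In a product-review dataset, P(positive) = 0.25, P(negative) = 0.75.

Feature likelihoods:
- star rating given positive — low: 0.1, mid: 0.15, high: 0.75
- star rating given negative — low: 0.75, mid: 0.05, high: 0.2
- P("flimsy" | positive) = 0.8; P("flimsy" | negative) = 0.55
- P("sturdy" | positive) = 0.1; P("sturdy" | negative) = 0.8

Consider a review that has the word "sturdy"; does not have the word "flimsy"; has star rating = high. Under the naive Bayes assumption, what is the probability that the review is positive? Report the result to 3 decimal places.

positive: 0.25 × 0.75 × (1−0.8) × 0.1 = 0.00375
negative: 0.75 × 0.2 × (1−0.55) × 0.8 = 0.054
P(positive | x) = 0.00375 / 0.05775 ≈ 0.065

0.065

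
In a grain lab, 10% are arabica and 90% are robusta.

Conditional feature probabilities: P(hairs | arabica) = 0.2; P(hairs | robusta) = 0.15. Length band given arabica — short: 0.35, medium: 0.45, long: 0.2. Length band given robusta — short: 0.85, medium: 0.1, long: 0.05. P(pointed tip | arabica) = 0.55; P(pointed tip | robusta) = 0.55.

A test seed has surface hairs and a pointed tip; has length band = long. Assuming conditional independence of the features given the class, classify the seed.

arabica: 0.1 × 0.2 × 0.2 × 0.55 = 0.0022
robusta: 0.9 × 0.15 × 0.05 × 0.55 = 0.0037125
Highest score → robusta.

robusta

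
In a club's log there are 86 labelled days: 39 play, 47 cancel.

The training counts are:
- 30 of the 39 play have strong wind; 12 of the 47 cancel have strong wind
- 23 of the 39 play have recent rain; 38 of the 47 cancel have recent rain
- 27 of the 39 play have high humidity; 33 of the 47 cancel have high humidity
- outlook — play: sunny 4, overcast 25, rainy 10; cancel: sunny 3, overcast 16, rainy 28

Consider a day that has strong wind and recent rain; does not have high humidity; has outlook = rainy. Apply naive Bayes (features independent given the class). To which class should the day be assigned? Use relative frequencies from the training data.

cancel

play: (39/86) × (30/39) × (23/39) × (12/39) × (10/39) ≈ 0.0162307
cancel: (47/86) × (12/47) × (38/47) × (14/47) × (28/47) ≈ 0.0200198
Highest score → cancel.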